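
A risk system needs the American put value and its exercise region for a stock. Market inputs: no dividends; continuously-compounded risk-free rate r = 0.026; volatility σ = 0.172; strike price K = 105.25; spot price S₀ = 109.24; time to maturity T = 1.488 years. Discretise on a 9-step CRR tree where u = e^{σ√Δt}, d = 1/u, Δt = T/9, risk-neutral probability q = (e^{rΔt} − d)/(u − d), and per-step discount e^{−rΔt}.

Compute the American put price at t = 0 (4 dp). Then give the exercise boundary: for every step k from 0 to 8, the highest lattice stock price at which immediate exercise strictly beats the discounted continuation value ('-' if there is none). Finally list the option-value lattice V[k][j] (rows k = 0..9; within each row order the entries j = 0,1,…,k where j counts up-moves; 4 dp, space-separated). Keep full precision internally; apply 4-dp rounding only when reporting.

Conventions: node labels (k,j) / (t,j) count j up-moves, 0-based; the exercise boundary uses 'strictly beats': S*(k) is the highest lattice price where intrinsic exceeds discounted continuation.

params: Δt=0.16533 u=1.07244 d=0.93245 q=0.51330 e^(-rΔt)=0.99571
t_9 payoffs: 47.0368 38.2973 28.2457 16.6851 3.3889 0.0000 0.0000 0.0000 0.0000 0.0000
t_8: node(8,0) S=62.4302 payoff=42.8198 vs cont=42.3683 → 42.8198 [stop]  node(8,1) S=71.8028 payoff=33.4472 vs cont=32.9957 → 33.4472 [stop]  node(8,2) S=82.5825 payoff=22.6675 vs cont=22.2160 → 22.6675 [stop]  node(8,3) S=94.9806 payoff=10.2694 vs cont=9.8179 → 10.2694 [stop]  node(8,4) S=109.2400 payoff=0.0000 vs cont=1.6423 → 1.6423 [wait]  node(8,5) S=125.6401 payoff=0.0000 vs cont=0.0000 → 0.0000 [wait]  node(8,6) S=144.5024 payoff=0.0000 vs cont=0.0000 → 0.0000 [wait]  node(8,7) S=166.1965 payoff=0.0000 vs cont=0.0000 → 0.0000 [wait]  node(8,8) S=191.1475 payoff=0.0000 vs cont=0.0000 → 0.0000 [wait]  ⇒ S*(8)=94.9806
t_7: node(7,0) S=66.9527 payoff=38.2973 vs cont=37.8458 → 38.2973 [stop]  node(7,1) S=77.0043 payoff=28.2457 vs cont=27.7943 → 28.2457 [stop]  node(7,2) S=88.5649 payoff=16.6851 vs cont=16.2336 → 16.6851 [stop]  node(7,3) S=101.8611 payoff=3.3889 vs cont=5.8161 → 5.8161 [wait]  node(7,4) S=117.1534 payoff=0.0000 vs cont=0.7959 → 0.7959 [wait]  node(7,5) S=134.7416 payoff=0.0000 vs cont=0.0000 → 0.0000 [wait]  node(7,6) S=154.9703 payoff=0.0000 vs cont=0.0000 → 0.0000 [wait]  node(7,7) S=178.2359 payoff=0.0000 vs cont=0.0000 → 0.0000 [wait]  ⇒ S*(7)=88.5649
t_6: node(6,0) S=71.8028 payoff=33.4472 vs cont=32.9957 → 33.4472 [stop]  node(6,1) S=82.5825 payoff=22.6675 vs cont=22.2160 → 22.6675 [stop]  node(6,2) S=94.9806 payoff=10.2694 vs cont=11.0584 → 11.0584 [wait]  node(6,3) S=109.2400 payoff=0.0000 vs cont=3.2254 → 3.2254 [wait]  node(6,4) S=125.6401 payoff=0.0000 vs cont=0.3857 → 0.3857 [wait]  node(6,5) S=144.5024 payoff=0.0000 vs cont=0.0000 → 0.0000 [wait]  node(6,6) S=166.1965 payoff=0.0000 vs cont=0.0000 → 0.0000 [wait]  ⇒ S*(6)=82.5825
t_5: node(5,0) S=77.0043 payoff=28.2457 vs cont=27.7943 → 28.2457 [stop]  node(5,1) S=88.5649 payoff=16.6851 vs cont=16.6369 → 16.6851 [stop]  node(5,2) S=101.8611 payoff=3.3889 vs cont=7.0076 → 7.0076 [wait]  node(5,3) S=117.1534 payoff=0.0000 vs cont=1.7602 → 1.7602 [wait]  node(5,4) S=134.7416 payoff=0.0000 vs cont=0.1869 → 0.1869 [wait]  node(5,5) S=154.9703 payoff=0.0000 vs cont=0.0000 → 0.0000 [wait]  ⇒ S*(5)=88.5649
t_4: node(4,0) S=82.5825 payoff=22.6675 vs cont=22.2160 → 22.6675 [stop]  node(4,1) S=94.9806 payoff=10.2694 vs cont=11.6674 → 11.6674 [wait]  node(4,2) S=109.2400 payoff=0.0000 vs cont=4.2956 → 4.2956 [wait]  node(4,3) S=125.6401 payoff=0.0000 vs cont=0.9485 → 0.9485 [wait]  node(4,4) S=144.5024 payoff=0.0000 vs cont=0.0906 → 0.0906 [wait]  ⇒ S*(4)=82.5825
t_3: node(3,0) S=88.5649 payoff=16.6851 vs cont=16.9482 → 16.9482 [wait]  node(3,1) S=101.8611 payoff=3.3889 vs cont=7.8497 → 7.8497 [wait]  node(3,2) S=117.1534 payoff=0.0000 vs cont=2.5665 → 2.5665 [wait]  node(3,3) S=134.7416 payoff=0.0000 vs cont=0.5060 → 0.5060 [wait]  ⇒ S*(3)=-
t_2: node(2,0) S=94.9806 payoff=10.2694 vs cont=12.2253 → 12.2253 [wait]  node(2,1) S=109.2400 payoff=0.0000 vs cont=5.1158 → 5.1158 [wait]  node(2,2) S=125.6401 payoff=0.0000 vs cont=1.5024 → 1.5024 [wait]  ⇒ S*(2)=-
t_1: node(1,0) S=101.8611 payoff=3.3889 vs cont=8.5392 → 8.5392 [wait]  node(1,1) S=117.1534 payoff=0.0000 vs cont=3.2471 → 3.2471 [wait]  ⇒ S*(1)=-
t_0: node(0,0) S=109.2400 payoff=0.0000 vs cont=5.7978 → 5.7978 [wait]  ⇒ S*(0)=-

price = 5.7978
boundary = - - - - 82.5825 88.5649 82.5825 88.5649 94.9806
tree:
5.7978
8.5392 3.2471
12.2253 5.1158 1.5024
16.9482 7.8497 2.5665 0.5060
22.6675 11.6674 4.2956 0.9485 0.0906
28.2457 16.6851 7.0076 1.7602 0.1869 0.0000
33.4472 22.6675 11.0584 3.2254 0.3857 0.0000 0.0000
38.2973 28.2457 16.6851 5.8161 0.7959 0.0000 0.0000 0.0000
42.8198 33.4472 22.6675 10.2694 1.6423 0.0000 0.0000 0.0000 0.0000
47.0368 38.2973 28.2457 16.6851 3.3889 0.0000 0.0000 0.0000 0.0000 0.0000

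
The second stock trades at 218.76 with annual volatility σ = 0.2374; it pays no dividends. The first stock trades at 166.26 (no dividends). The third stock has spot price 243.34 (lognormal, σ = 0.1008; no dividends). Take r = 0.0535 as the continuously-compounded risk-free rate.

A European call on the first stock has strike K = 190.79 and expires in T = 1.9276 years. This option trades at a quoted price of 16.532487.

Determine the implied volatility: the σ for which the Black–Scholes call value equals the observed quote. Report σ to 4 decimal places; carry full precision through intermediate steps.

sigma = 0.2068

At σ = 0.2068 the Black–Scholes value reproduces the quote:
σ√T = 0.2068·√1.9276 = 0.287117
d₁ = (ln(S/K) + (r+σ²/2)T) / (σ√T) = (ln(166.26/190.79) + (0.0535+0.2068²/2)·1.9276) / 0.287117 = (-0.137621 + 0.144345) / 0.287117 = 0.023420
d₂ = d₁ − σ√T = 0.023420 − 0.287117 = -0.263697
e^{−rT} = 0.902013
N(d₁) = 0.509342,  N(d₂) = 0.396007
V = S·N(d₁) − K·e^{−rT}·N(d₂) = 84.683240 − 68.150754 = 16.532487 (equal to the quote); since ∂V/∂σ > 0 for all σ, the implied volatility is unique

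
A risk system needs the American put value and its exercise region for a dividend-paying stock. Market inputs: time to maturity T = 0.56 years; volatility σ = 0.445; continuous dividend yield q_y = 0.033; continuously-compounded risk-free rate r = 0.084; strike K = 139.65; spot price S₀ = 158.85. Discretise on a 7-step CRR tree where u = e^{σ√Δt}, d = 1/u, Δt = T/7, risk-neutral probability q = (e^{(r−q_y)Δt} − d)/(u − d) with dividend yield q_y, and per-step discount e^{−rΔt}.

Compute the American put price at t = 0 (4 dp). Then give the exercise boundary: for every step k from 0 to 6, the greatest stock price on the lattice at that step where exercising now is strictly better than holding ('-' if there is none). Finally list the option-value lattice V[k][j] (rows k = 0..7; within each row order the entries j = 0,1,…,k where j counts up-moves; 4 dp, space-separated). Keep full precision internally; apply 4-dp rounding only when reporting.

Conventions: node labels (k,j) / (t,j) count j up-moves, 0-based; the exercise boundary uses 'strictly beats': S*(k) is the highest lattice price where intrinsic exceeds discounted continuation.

Δt=0.08000, u=1.13413, d=0.88173, q=0.48477, disc=e^(-rΔt)=0.99330
k=7 terminal: V=max(K-S,0) → 73.8312 54.9907 30.7570 0.0000 0.0000 0.0000 0.0000 0.0000
k=6: j=0 S=74.6470 intr=65.0030 cont=64.2645 V=65.0030[EX]; j=1 S=96.0146 intr=43.6354 cont=42.9532 V=43.6354[EX]; j=2 S=123.4987 intr=16.1513 cont=15.7407 V=16.1513[EX]; j=3 S=158.8500 intr=0.0000 cont=0.0000 V=0.0000[hold]; j=4 S=204.3206 intr=0.0000 cont=0.0000 V=0.0000[hold]; j=5 S=262.8071 intr=0.0000 cont=0.0000 V=0.0000[hold]; j=6 S=338.0353 intr=0.0000 cont=0.0000 V=0.0000[hold]  S*(6)=123.4987
k=5: j=0 S=84.6593 intr=54.9907 cont=54.2786 V=54.9907[EX]; j=1 S=108.8930 intr=30.7570 cont=30.1088 V=30.7570[EX]; j=2 S=140.0634 intr=0.0000 cont=8.2659 V=8.2659[hold]; j=3 S=180.1564 intr=0.0000 cont=0.0000 V=0.0000[hold]; j=4 S=231.7259 intr=0.0000 cont=0.0000 V=0.0000[hold]; j=5 S=298.0572 intr=0.0000 cont=0.0000 V=0.0000[hold]  S*(5)=108.8930
k=4: j=0 S=96.0146 intr=43.6354 cont=42.9532 V=43.6354[EX]; j=1 S=123.4987 intr=16.1513 cont=19.7209 V=19.7209[hold]; j=2 S=158.8500 intr=0.0000 cont=4.2303 V=4.2303[hold]; j=3 S=204.3206 intr=0.0000 cont=0.0000 V=0.0000[hold]; j=4 S=262.8071 intr=0.0000 cont=0.0000 V=0.0000[hold]  S*(4)=96.0146
k=3: j=0 S=108.8930 intr=30.7570 cont=31.8277 V=31.8277[hold]; j=1 S=140.0634 intr=0.0000 cont=12.1297 V=12.1297[hold]; j=2 S=180.1564 intr=0.0000 cont=2.1650 V=2.1650[hold]; j=3 S=231.7259 intr=0.0000 cont=0.0000 V=0.0000[hold]  S*(3)=-
k=2: j=0 S=123.4987 intr=16.1513 cont=22.1294 V=22.1294[hold]; j=1 S=158.8500 intr=0.0000 cont=7.2502 V=7.2502[hold]; j=2 S=204.3206 intr=0.0000 cont=1.1080 V=1.1080[hold]  S*(2)=-
k=1: j=0 S=140.0634 intr=0.0000 cont=14.8165 V=14.8165[hold]; j=1 S=180.1564 intr=0.0000 cont=4.2440 V=4.2440[hold]  S*(1)=-
k=0: j=0 S=158.8500 intr=0.0000 cont=9.6263 V=9.6263[hold]  S*(0)=-

price = 9.6263
boundary = - - - - 96.0146 108.8930 123.4987
tree:
9.6263
14.8165 4.2440
22.1294 7.2502 1.1080
31.8277 12.1297 2.1650 0.0000
43.6354 19.7209 4.2303 0.0000 0.0000
54.9907 30.7570 8.2659 0.0000 0.0000 0.0000
65.0030 43.6354 16.1513 0.0000 0.0000 0.0000 0.0000
73.8312 54.9907 30.7570 0.0000 0.0000 0.0000 0.0000 0.0000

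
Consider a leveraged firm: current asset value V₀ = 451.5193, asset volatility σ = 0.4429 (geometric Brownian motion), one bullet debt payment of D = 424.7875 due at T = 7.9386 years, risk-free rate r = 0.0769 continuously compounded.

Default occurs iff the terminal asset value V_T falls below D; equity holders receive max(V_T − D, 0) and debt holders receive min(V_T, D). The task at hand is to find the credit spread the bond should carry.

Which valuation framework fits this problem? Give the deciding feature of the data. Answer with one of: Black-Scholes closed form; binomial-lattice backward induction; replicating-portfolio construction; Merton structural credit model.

Key observation: the data describe a firm's assets (V₀ = 451.5193, GBM) and a single zero-coupon debt of face 424.7875, so credit quantities follow from equity-as-call in the structural model.

framework: Merton structural credit model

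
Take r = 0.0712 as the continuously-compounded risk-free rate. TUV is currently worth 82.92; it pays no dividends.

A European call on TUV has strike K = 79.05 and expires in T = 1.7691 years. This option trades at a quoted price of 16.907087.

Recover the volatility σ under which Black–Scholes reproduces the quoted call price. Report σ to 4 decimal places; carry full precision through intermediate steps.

At σ = 0.2174 the Black–Scholes value reproduces the quote:
σ√T = 0.2174·√1.7691 = 0.289158
d₁ = (ln(S/K) + (r+σ²/2)T) / (σ√T) = (ln(82.92/79.05) + (0.0712+0.2174²/2)·1.7691) / 0.289158 = (0.047796 + 0.167766) / 0.289158 = 0.745481
d₂ = d₁ − σ√T = 0.745481 − 0.289158 = 0.456322
e^{−rT} = 0.881650
N(d₁) = 0.772009,  N(d₂) = 0.675921
V = S·N(d₁) − K·e^{−rT}·N(d₂) = 64.015016 − 47.107929 = 16.907087 (matching the quote); vega is positive throughout, so no other σ reproduces this price

sigma = 0.2174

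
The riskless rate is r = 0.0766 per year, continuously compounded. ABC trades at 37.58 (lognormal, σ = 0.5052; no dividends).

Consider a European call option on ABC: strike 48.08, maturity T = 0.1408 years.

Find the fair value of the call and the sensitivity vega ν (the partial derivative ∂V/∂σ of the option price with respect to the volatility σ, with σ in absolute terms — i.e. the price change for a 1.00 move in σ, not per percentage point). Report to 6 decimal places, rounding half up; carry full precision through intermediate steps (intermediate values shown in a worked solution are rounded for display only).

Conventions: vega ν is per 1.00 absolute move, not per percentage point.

price = 0.410248
ν = 2.910341

σ√T = 0.5052·√0.1408 = 0.189568
d₁ = (ln(S/K) + (r+σ²/2)T) / (σ√T) = (ln(37.58/48.08) + (0.0766+0.5052²/2)·0.1408) / 0.189568 = (-0.246394 + 0.028753) / 0.189568 = -1.148090
d₂ = d₁ − σ√T = -1.148090 − 0.189568 = -1.337658
e^{−rT} = 0.989273
N(d₁) = 0.125466,  N(d₂) = 0.090504
Call price V = S·N(d₁) − K·e^{−rT}·N(d₂) = 4.714998 − 4.304749 = 0.410248
φ(d₁) = (1/√(2π))·e^{−d₁²/2} = 0.206389
ν = S·φ(d₁)·√T = 2.910341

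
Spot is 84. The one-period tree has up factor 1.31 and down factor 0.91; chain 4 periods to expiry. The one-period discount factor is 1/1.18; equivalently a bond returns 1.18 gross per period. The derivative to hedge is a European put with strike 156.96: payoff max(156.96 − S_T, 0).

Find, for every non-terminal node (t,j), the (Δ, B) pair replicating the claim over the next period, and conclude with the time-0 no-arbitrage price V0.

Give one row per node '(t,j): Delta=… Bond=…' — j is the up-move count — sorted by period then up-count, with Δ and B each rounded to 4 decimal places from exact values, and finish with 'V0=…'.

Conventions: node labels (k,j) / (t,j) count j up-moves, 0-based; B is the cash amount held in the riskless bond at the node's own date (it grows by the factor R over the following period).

Under the risk-neutral measure, an up-move has probability p* = (R−d)/(u−d) = 0.6750 and values discount at R = 1.18.
Expiry values: V(4,0)=99.3570, V(4,1)=74.0370, V(4,2)=37.5874, V(4,3)=0.0000, V(4,4)=0.0000
(3,0): S=63.3000. Δ = (V_up−V_dn)/(S_up−S_dn) = (74.0370−99.3570)/(82.9230−57.6030) = -1.0000. V = [p*·74.0370 + (1−p*)·99.3570]/1.18 = 69.7170. B = V − Δ·S = 133.0169.
(3,1): S=91.1241. Δ = (V_up−V_dn)/(S_up−S_dn) = (37.5874−74.0370)/(119.3726−82.9230) = -1.0000. V = [p*·37.5874 + (1−p*)·74.0370]/1.18 = 41.8928. B = V − Δ·S = 133.0169.
(3,2): S=131.1787. Δ = (V_up−V_dn)/(S_up−S_dn) = (0.0000−37.5874)/(171.8441−119.3726) = -0.7163. V = [p*·0.0000 + (1−p*)·37.5874]/1.18 = 10.3525. B = V − Δ·S = 104.3210.
(3,3): S=188.8396. Δ = (V_up−V_dn)/(S_up−S_dn) = (0.0000−0.0000)/(247.3799−171.8441) = 0.0000. V = [p*·0.0000 + (1−p*)·0.0000]/1.18 = 0.0000. B = V − Δ·S = 0.0000.
(2,0): S=69.5604. Δ = (V_up−V_dn)/(S_up−S_dn) = (41.8928−69.7170)/(91.1241−63.3000) = -1.0000. V = [p*·41.8928 + (1−p*)·69.7170]/1.18 = 43.1658. B = V − Δ·S = 112.7262.
(2,1): S=100.1364. Δ = (V_up−V_dn)/(S_up−S_dn) = (10.3525−41.8928)/(131.1787−91.1241) = -0.7874. V = [p*·10.3525 + (1−p*)·41.8928]/1.18 = 17.4602. B = V − Δ·S = 96.3111.
(2,2): S=144.1524. Δ = (V_up−V_dn)/(S_up−S_dn) = (0.0000−10.3525)/(188.8396−131.1787) = -0.1795. V = [p*·0.0000 + (1−p*)·10.3525]/1.18 = 2.8513. B = V − Δ·S = 28.7325.
(1,0): S=76.4400. Δ = (V_up−V_dn)/(S_up−S_dn) = (17.4602−43.1658)/(100.1364−69.5604) = -0.8407. V = [p*·17.4602 + (1−p*)·43.1658]/1.18 = 21.8767. B = V − Δ·S = 86.1407.
(1,1): S=110.0400. Δ = (V_up−V_dn)/(S_up−S_dn) = (2.8513−17.4602)/(144.1524−100.1364) = -0.3319. V = [p*·2.8513 + (1−p*)·17.4602]/1.18 = 6.4400. B = V − Δ·S = 42.9623.
(0,0): S=84.0000. Δ = (V_up−V_dn)/(S_up−S_dn) = (6.4400−21.8767)/(110.0400−76.4400) = -0.4594. V = [p*·6.4400 + (1−p*)·21.8767]/1.18 = 9.7093. B = V − Δ·S = 48.3011.
As a check, the time-0 holding Δ(0,0)·S0 + B(0,0) comes to 9.7093 — exactly V0.

(0,0): Delta=-0.4594 Bond=48.3011
(1,0): Delta=-0.8407 Bond=86.1407
(1,1): Delta=-0.3319 Bond=42.9623
(2,0): Delta=-1.0000 Bond=112.7262
(2,1): Delta=-0.7874 Bond=96.3111
(2,2): Delta=-0.1795 Bond=28.7325
(3,0): Delta=-1.0000 Bond=133.0169
(3,1): Delta=-1.0000 Bond=133.0169
(3,2): Delta=-0.7163 Bond=104.3210
(3,3): Delta=0.0000 Bond=0.0000
V0=9.7093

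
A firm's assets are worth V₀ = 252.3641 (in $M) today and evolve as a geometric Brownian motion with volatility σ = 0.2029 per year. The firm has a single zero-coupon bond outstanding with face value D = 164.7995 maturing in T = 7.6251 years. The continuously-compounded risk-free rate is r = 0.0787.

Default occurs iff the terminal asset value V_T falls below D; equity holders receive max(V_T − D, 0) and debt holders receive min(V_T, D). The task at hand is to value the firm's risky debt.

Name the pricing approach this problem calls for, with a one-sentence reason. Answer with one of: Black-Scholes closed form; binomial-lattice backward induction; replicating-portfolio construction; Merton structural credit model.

Key observation: the data describe a firm's assets (V₀ = 252.3641, GBM) and a single zero-coupon debt of face 164.7995, so credit quantities follow from equity-as-call in the structural model.

framework: Merton structural credit model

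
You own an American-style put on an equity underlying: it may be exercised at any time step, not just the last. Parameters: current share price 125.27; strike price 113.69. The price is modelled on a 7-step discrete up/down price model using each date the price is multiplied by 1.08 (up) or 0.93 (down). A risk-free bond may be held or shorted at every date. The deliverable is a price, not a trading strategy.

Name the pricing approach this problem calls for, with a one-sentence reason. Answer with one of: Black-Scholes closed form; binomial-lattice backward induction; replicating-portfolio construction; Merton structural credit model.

framework: binomial-lattice backward induction

Key observation: early exercise of the strike-113.69 put must be checked at each of the 7 dates (spot 125.27), which forces a node-by-node comparison of intrinsic and continuation value backward from expiry.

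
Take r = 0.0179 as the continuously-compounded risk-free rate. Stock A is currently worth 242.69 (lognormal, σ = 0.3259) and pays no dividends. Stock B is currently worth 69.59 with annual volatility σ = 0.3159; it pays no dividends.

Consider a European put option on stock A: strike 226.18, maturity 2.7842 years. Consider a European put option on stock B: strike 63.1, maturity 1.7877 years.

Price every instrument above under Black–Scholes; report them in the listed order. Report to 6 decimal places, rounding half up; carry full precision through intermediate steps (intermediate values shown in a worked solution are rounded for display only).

[stock A put K=226.18]
σ√T = 0.3259·√2.7842 = 0.543794
d₁ = (ln(S/K) + (r+σ²/2)T) / (σ√T) = (ln(242.69/226.18) + (0.0179+0.3259²/2)·2.7842) / 0.543794 = (0.070454 + 0.197693) / 0.543794 = 0.493104
d₂ = d₁ − σ√T = 0.493104 − 0.543794 = -0.050690
e^{−rT} = 0.951384
N(−d₁) = 0.310970,  N(−d₂) = 0.520214
price = K·e^{−rT}·N(−d₂) − S·N(−d₁) = 111.941756 − 75.469214 = 36.472542
[stock B put K=63.1]
σ√T = 0.3159·√1.7877 = 0.422374
d₁ = (ln(S/K) + (r+σ²/2)T) / (σ√T) = (ln(69.59/63.1) + (0.0179+0.3159²/2)·1.7877) / 0.422374 = (0.097900 + 0.121200) / 0.422374 = 0.518734
d₂ = d₁ − σ√T = 0.518734 − 0.422374 = 0.096360
e^{−rT} = 0.968507
N(−d₁) = 0.301973,  N(−d₂) = 0.461617
price = K·e^{−rT}·N(−d₂) − S·N(−d₁) = 28.210705 − 21.014304 = 7.196401

price(stock A put K=226.18) = 36.472542
price(stock B put K=63.1) = 7.196401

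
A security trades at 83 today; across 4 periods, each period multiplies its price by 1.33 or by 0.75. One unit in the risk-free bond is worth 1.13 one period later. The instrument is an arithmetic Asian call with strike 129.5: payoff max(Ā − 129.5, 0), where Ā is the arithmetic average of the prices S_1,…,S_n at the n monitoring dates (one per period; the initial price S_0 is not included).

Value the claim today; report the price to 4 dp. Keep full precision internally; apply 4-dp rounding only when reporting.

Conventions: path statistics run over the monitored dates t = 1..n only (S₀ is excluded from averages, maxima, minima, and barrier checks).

price = 6.6895

No-arbitrage gives p* = (R−d)/(u−d) = 0.6552: enumerate every path, weight its payoff by its p*-probability, and discount by R^4.
Enumerate all 2^4 = 16 price paths (U = up ×1.33, D = down ×0.75); each path with k up-moves has probability p*^k·(1−p*)^(4−k).
DDDD: Ā=42.5537, payoff=0.0000, prob=0.014139
UDDD: Ā=75.4619, payoff=0.0000, prob=0.026863
DUDD: Ā=63.4269, payoff=0.0000, prob=0.026863
UUDD: Ā=112.4771, payoff=0.0000, prob=0.051041
DDUD: Ā=54.4007, payoff=0.0000, prob=0.026863
UDUD: Ā=96.4705, payoff=0.0000, prob=0.051041
DUUD: Ā=84.4355, payoff=0.0000, prob=0.051041
UUUD: Ā=149.7323, payoff=20.2323, prob=0.096977
DDDU: Ā=47.6310, payoff=0.0000, prob=0.026863
UDDU: Ā=84.4656, payoff=0.0000, prob=0.051041
DUDU: Ā=72.4306, payoff=0.0000, prob=0.051041
UUDU: Ā=128.4436, payoff=0.0000, prob=0.096977
DDUU: Ā=63.4043, payoff=0.0000, prob=0.051041
UDUU: Ā=112.4370, payoff=0.0000, prob=0.096977
DUUU: Ā=100.4020, payoff=0.0000, prob=0.096977
UUUU: Ā=178.0463, payoff=48.5463, prob=0.184256
Price = Σ prob·payoff / R^4 = 10.907030 / 1.630474 = 6.6895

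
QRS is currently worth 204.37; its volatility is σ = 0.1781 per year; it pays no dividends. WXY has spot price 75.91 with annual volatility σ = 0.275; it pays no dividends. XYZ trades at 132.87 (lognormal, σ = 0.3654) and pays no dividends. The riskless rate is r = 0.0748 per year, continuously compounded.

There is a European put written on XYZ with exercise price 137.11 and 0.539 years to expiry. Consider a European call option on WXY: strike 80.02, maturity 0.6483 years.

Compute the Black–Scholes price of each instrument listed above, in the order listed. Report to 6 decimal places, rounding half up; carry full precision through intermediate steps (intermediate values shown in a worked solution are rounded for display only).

[XYZ put K=137.11]
σ√T = 0.3654·√0.539 = 0.268264
d₁ = (ln(S/K) + (r+σ²/2)T) / (σ√T) = (ln(132.87/137.11) + (0.0748+0.3654²/2)·0.539) / 0.268264 = (-0.031412 + 0.076300) / 0.268264 = 0.167327
d₂ = d₁ − σ√T = 0.167327 − 0.268264 = -0.100938
e^{−rT} = 0.960485
N(−d₁) = 0.433557,  N(−d₂) = 0.540200
price = K·e^{−rT}·N(−d₂) − S·N(−d₁) = 71.140058 − 57.606657 = 13.533401
[WXY call K=80.02]
σ√T = 0.275·√0.6483 = 0.221422
d₁ = (ln(S/K) + (r+σ²/2)T) / (σ√T) = (ln(75.91/80.02) + (0.0748+0.275²/2)·0.6483) / 0.221422 = (-0.052728 + 0.073007) / 0.221422 = 0.091583
d₂ = d₁ − σ√T = 0.091583 − 0.221422 = -0.129839
e^{−rT} = 0.952664
N(d₁) = 0.536485,  N(d₂) = 0.448347
price = S·N(d₁) − K·e^{−rT}·N(d₂) = 40.724603 − 34.178468 = 6.546135

price(XYZ put K=137.11) = 13.533401
price(WXY call K=80.02) = 6.546135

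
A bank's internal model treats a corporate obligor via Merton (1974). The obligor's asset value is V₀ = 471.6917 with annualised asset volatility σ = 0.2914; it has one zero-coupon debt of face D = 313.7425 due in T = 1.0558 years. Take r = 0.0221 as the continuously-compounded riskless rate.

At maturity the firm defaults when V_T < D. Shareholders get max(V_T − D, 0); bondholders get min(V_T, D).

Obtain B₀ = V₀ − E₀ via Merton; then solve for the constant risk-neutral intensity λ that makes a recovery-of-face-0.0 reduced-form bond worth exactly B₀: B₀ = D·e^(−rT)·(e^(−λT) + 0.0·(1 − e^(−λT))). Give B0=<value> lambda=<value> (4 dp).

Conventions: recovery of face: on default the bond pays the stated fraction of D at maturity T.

B0=302.7146 lambda=0.0118

Apply the equity-as-call identities (strike 313.7425, horizon 1.0558 years):
d₁ = [ln(V₀/D) + (r + σ²/2)T] / (σ√T)
   = [ln(471.6917/313.7425) + (0.0221 + 0.5·0.2914²)·1.0558] / (0.2914·√1.0558)
   = [0.407753 + 0.068159] / 0.299420 = 1.589449
d₂ = d₁ − σ√T = 1.589449 − 0.299420 = 1.290029
N(d₁) = 0.944020,  N(d₂) = 0.901480,  e^(−rT) = 0.976937
E₀ = V₀·N(d₁) − D·e^(−rT)·N(d₂)
   = 471.6917·0.944020 − 313.7425·0.976937·0.901480 = 168.977093
B₀ = V₀ − E₀ = 471.6917 − 168.977093 = 302.714607
e^(−λT) = (B₀·e^(rT)/D − 0)/(1 − 0) = (302.7146·1.023608/313.7425 − 0)/1 = 0.98762821
λ = −ln(0.98762821)/1.0558 = 0.011791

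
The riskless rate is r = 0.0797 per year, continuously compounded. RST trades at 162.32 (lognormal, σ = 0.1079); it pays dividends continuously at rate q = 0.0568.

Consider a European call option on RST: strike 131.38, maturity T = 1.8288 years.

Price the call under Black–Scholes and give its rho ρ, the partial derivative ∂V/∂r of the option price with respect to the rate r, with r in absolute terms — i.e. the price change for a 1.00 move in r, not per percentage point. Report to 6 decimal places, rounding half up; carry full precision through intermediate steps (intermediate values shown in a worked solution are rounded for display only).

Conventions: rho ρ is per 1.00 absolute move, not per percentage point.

σ√T = 0.1079·√1.8288 = 0.145917
d₁ = (ln(S/K) + (r−q+σ²/2)T) / (σ√T) = (ln(162.32/131.38) + (0.0797−0.0568+0.1079²/2)·1.8288) / 0.145917 = (0.211476 + 0.052525) / 0.145917 = 1.809261
d₂ = d₁ − σ√T = 1.809261 − 0.145917 = 1.663345
e^{−rT} = 0.864369
e^{−qT} = 0.901337
N(d₁) = 0.964795,  N(d₂) = 0.951878
Call price V = S·e^{−qT}·N(d₁) − K·e^{−rT}·N(d₂) = 141.154353 − 108.096074 = 33.058279
ρ = K·T·e^{−rT}·N(d₂) = 197.686099

price = 33.058279
ρ = 197.686099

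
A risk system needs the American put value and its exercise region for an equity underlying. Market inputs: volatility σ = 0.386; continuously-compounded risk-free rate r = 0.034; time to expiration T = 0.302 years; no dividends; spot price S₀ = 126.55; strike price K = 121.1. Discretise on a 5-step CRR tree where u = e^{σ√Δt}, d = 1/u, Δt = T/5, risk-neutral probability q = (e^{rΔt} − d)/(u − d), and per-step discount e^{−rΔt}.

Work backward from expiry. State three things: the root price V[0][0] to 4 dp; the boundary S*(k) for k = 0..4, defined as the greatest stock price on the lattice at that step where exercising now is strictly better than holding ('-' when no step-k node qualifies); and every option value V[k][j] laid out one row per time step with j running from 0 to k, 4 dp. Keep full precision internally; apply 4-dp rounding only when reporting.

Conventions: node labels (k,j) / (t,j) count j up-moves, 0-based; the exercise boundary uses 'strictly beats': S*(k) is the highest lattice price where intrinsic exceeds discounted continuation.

price = 7.8240
boundary = - - - 95.2060 104.6799
tree:
7.8240
12.0804 3.3755
18.0649 5.8305 0.8049
25.8940 9.8979 1.5727 0.0000
34.5106 16.4201 3.0727 0.0000 0.0000
42.3473 25.8940 6.0033 0.0000 0.0000 0.0000

Δt=0.06040, u=1.09951, d=0.90950, q=0.48712, disc=e^(-rΔt)=0.99795
k=5 terminal: V=max(K-S,0) → 42.3473 25.8940 6.0033 0.0000 0.0000 0.0000
k=4: j=0 S=86.5894 intr=34.5106 cont=34.2621 V=34.5106[EX]; j=1 S=104.6799 intr=16.4201 cont=16.1716 V=16.4201[EX]; j=2 S=126.5500 intr=0.0000 cont=3.0727 V=3.0727[hold]; j=3 S=152.9892 intr=0.0000 cont=0.0000 V=0.0000[hold]; j=4 S=184.9522 intr=0.0000 cont=0.0000 V=0.0000[hold]  S*(4)=104.6799
k=3: j=0 S=95.2060 intr=25.8940 cont=25.6456 V=25.8940[EX]; j=1 S=115.0967 intr=6.0033 cont=9.8979 V=9.8979[hold]; j=2 S=139.1430 intr=0.0000 cont=1.5727 V=1.5727[hold]; j=3 S=168.2132 intr=0.0000 cont=0.0000 V=0.0000[hold]  S*(3)=95.2060
k=2: j=0 S=104.6799 intr=16.4201 cont=18.0649 V=18.0649[hold]; j=1 S=126.5500 intr=0.0000 cont=5.8305 V=5.8305[hold]; j=2 S=152.9892 intr=0.0000 cont=0.8049 V=0.8049[hold]  S*(2)=-
k=1: j=0 S=115.0967 intr=6.0033 cont=12.0804 V=12.0804[hold]; j=1 S=139.1430 intr=0.0000 cont=3.3755 V=3.3755[hold]  S*(1)=-
k=0: j=0 S=126.5500 intr=0.0000 cont=7.8240 V=7.8240[hold]  S*(0)=-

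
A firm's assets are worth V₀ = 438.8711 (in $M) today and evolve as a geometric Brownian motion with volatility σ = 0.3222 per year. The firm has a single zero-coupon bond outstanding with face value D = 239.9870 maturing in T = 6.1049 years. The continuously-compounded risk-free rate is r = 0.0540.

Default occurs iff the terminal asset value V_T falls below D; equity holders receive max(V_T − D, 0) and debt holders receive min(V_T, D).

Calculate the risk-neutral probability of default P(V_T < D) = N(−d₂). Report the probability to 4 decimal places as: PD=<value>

Apply the equity-as-call identities (strike 239.9870, horizon 6.1049 years):
d₁ = [ln(V₀/D) + (r + σ²/2)T] / (σ√T)
   = [ln(438.8711/239.9870) + (0.0540 + 0.5·0.3222²)·6.1049] / (0.3222·√6.1049)
   = [0.603621 + 0.646548] / 0.796095 = 1.570377
d₂ = d₁ − σ√T = 1.570377 − 0.796095 = 0.774282
risk-neutral PD = N(−d₂) = N(-0.774282) = 0.219382

PD=0.2194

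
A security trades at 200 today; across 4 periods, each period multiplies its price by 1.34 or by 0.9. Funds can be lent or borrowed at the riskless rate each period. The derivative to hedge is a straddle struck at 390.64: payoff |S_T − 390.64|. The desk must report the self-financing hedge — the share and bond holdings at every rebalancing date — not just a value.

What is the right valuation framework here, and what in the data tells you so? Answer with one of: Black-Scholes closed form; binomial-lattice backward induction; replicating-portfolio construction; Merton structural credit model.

framework: replicating-portfolio construction

Key observation: the task asks for the hedge itself — share and bond holdings at every node of the 4-period tree on spot 200 with factors 1.34/0.9 — which is exactly what the replicating-portfolio construction produces.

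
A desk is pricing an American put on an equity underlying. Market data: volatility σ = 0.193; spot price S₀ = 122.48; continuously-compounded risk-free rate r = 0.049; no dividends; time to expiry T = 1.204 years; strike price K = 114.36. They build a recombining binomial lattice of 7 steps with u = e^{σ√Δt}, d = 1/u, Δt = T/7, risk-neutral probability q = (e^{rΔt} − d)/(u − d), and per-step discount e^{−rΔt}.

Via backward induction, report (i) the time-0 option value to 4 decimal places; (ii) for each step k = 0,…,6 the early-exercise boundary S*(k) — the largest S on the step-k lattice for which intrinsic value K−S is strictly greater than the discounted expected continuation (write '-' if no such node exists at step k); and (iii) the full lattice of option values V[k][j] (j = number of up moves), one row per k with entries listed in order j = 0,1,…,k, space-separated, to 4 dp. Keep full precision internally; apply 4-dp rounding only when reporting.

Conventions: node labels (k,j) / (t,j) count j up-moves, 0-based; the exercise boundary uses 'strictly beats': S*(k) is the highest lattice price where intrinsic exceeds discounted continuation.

price = 4.4332
boundary = - - - 96.3338 88.9236 96.3338 104.3617
tree:
4.4332
7.3217 1.9709
11.7165 3.5846 0.5872
18.0262 6.3700 1.1992 0.0599
25.4364 10.9664 2.4410 0.1294 0.0000
32.2767 18.0262 4.9505 0.2793 0.0000 0.0000
38.5908 25.4364 9.9983 0.6030 0.0000 0.0000 0.0000
44.4192 32.2767 18.0262 1.3015 0.0000 0.0000 0.0000 0.0000

Δt=0.17200  u=1.08333  d=0.92308  q=0.53281  discount=0.99161
step 7 (expiry): payoffs max(K−S,0) = 44.4192 32.2767 18.0262 1.3015 0.0000 0.0000 0.0000 0.0000
step 6: (k=6,j=0): S=75.7692, K−S=38.5908, hold=37.6310 ⇒ V=38.5908 exercise | (k=6,j=1): S=88.9236, K−S=25.4364, hold=24.4767 ⇒ V=25.4364 exercise | (k=6,j=2): S=104.3617, K−S=9.9983, hold=9.0386 ⇒ V=9.9983 exercise | (k=6,j=3): S=122.4800, K−S=0.0000, hold=0.6030 ⇒ V=0.6030 continue | (k=6,j=4): S=143.7439, K−S=0.0000, hold=0.0000 ⇒ V=0.0000 continue | (k=6,j=5): S=168.6994, K−S=0.0000, hold=0.0000 ⇒ V=0.0000 continue | (k=6,j=6): S=197.9875, K−S=0.0000, hold=0.0000 ⇒ V=0.0000 continue  boundary S*=104.3617
step 5: (k=5,j=0): S=82.0833, K−S=32.2767, hold=31.3169 ⇒ V=32.2767 exercise | (k=5,j=1): S=96.3338, K−S=18.0262, hold=17.0664 ⇒ V=18.0262 exercise | (k=5,j=2): S=113.0585, K−S=1.3015, hold=4.9505 ⇒ V=4.9505 continue | (k=5,j=3): S=132.6867, K−S=0.0000, hold=0.2793 ⇒ V=0.2793 continue | (k=5,j=4): S=155.7225, K−S=0.0000, hold=0.0000 ⇒ V=0.0000 continue | (k=5,j=5): S=182.7577, K−S=0.0000, hold=0.0000 ⇒ V=0.0000 continue  boundary S*=96.3338
step 4: (k=4,j=0): S=88.9236, K−S=25.4364, hold=24.4767 ⇒ V=25.4364 exercise | (k=4,j=1): S=104.3617, K−S=9.9983, hold=10.9664 ⇒ V=10.9664 continue | (k=4,j=2): S=122.4800, K−S=0.0000, hold=2.4410 ⇒ V=2.4410 continue | (k=4,j=3): S=143.7439, K−S=0.0000, hold=0.1294 ⇒ V=0.1294 continue | (k=4,j=4): S=168.6994, K−S=0.0000, hold=0.0000 ⇒ V=0.0000 continue  boundary S*=88.9236
step 3: (k=3,j=0): S=96.3338, K−S=18.0262, hold=17.5779 ⇒ V=18.0262 exercise | (k=3,j=1): S=113.0585, K−S=1.3015, hold=6.3700 ⇒ V=6.3700 continue | (k=3,j=2): S=132.6867, K−S=0.0000, hold=1.1992 ⇒ V=1.1992 continue | (k=3,j=3): S=155.7225, K−S=0.0000, hold=0.0599 ⇒ V=0.0599 continue  boundary S*=96.3338
step 2: (k=2,j=0): S=104.3617, K−S=9.9983, hold=11.7165 ⇒ V=11.7165 continue | (k=2,j=1): S=122.4800, K−S=0.0000, hold=3.5846 ⇒ V=3.5846 continue | (k=2,j=2): S=143.7439, K−S=0.0000, hold=0.5872 ⇒ V=0.5872 continue  boundary S*=-
step 1: (k=1,j=0): S=113.0585, K−S=1.3015, hold=7.3217 ⇒ V=7.3217 continue | (k=1,j=1): S=132.6867, K−S=0.0000, hold=1.9709 ⇒ V=1.9709 continue  boundary S*=-
step 0: (k=0,j=0): S=122.4800, K−S=0.0000, hold=4.4332 ⇒ V=4.4332 continue  boundary S*=-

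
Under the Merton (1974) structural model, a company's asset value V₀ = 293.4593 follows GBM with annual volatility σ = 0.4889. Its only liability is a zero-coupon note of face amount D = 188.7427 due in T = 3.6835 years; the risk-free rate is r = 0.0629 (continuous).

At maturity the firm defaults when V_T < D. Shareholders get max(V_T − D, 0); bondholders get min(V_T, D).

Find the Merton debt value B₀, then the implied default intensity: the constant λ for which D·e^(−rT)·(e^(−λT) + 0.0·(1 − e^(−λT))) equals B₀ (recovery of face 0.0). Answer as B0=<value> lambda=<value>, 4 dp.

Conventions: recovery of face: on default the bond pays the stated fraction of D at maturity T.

Equity is a call on the firm's assets struck at D = 188.7427:
d₁ = [ln(V₀/D) + (r + σ²/2)T] / (σ√T)
   = [ln(293.4593/188.7427) + (0.0629 + 0.5·0.4889²)·3.6835] / (0.4889·√3.6835)
   = [0.441354 + 0.671913] / 0.938319 = 1.186449
d₂ = d₁ − σ√T = 1.186449 − 0.938319 = 0.248130
N(d₁) = 0.882278,  N(d₂) = 0.597983,  e^(−rT) = 0.793190
E₀ = V₀·N(d₁) − D·e^(−rT)·N(d₂)
   = 293.4593·0.882278 − 188.7427·0.793190·0.597983 = 169.389142
B₀ = V₀ − E₀ = 293.4593 − 169.389142 = 124.070158
e^(−λT) = (B₀·e^(rT)/D − 0)/(1 − 0) = (124.0702·1.260732/188.7427 − 0)/1 = 0.82874313
λ = −ln(0.82874313)/3.6835 = 0.050996

B0=124.0702 lambda=0.0510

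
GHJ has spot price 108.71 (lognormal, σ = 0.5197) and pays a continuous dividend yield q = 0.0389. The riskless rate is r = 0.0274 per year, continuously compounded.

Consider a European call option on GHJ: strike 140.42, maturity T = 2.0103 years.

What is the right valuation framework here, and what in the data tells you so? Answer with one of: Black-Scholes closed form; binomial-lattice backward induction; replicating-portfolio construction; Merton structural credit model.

framework: Black-Scholes closed form

Key observation: everything needed for the exact continuous-time valuation of the European call on GHJ (strike 140.42) is given, and no feature rules the closed form out.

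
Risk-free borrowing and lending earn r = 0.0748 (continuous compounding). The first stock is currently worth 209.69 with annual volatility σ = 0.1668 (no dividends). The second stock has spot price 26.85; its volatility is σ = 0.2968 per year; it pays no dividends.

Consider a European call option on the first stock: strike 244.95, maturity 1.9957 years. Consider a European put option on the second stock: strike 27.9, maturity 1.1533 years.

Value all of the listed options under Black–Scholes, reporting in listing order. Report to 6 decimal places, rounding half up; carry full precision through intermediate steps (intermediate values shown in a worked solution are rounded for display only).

[the first stock call K=244.95]
σ√T = 0.1668·√1.9957 = 0.235637
d₁ = (ln(S/K) + (r+σ²/2)T) / (σ√T) = (ln(209.69/244.95) + (0.0748+0.1668²/2)·1.9957) / 0.235637 = (-0.155424 + 0.177041) / 0.235637 = 0.091738
d₂ = d₁ − σ√T = 0.091738 − 0.235637 = -0.143899
e^{−rT} = 0.861329
N(d₁) = 0.536547,  N(d₂) = 0.442790
price = S·N(d₁) − K·e^{−rT}·N(d₂) = 112.508536 − 93.421025 = 19.087511
[the second stock put K=27.9]
σ√T = 0.2968·√1.1533 = 0.318739
d₁ = (ln(S/K) + (r+σ²/2)T) / (σ√T) = (ln(26.85/27.9) + (0.0748+0.2968²/2)·1.1533) / 0.318739 = (-0.038361 + 0.137064) / 0.318739 = 0.309668
d₂ = d₁ − σ√T = 0.309668 − 0.318739 = -0.009071
e^{−rT} = 0.917349
N(−d₁) = 0.378407,  N(−d₂) = 0.503619
price = K·e^{−rT}·N(−d₂) − S·N(−d₁) = 12.889642 − 10.160221 = 2.729421

price(the first stock call K=244.95) = 19.087511
price(the second stock put K=27.9) = 2.729421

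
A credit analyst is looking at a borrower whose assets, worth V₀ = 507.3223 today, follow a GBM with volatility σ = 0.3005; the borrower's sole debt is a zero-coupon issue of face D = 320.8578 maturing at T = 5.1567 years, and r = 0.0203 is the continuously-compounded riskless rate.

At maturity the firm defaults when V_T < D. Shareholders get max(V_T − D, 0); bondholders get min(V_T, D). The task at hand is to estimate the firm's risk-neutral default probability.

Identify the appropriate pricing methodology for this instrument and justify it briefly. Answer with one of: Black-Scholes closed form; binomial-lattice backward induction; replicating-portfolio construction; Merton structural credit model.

Key observation: with the firm-asset dynamics (V₀ = 507.3223) and a single zero-coupon liability of face 320.8578 given, debt value, spread, and default probability all derive from the option view of the balance sheet.

framework: Merton structural credit model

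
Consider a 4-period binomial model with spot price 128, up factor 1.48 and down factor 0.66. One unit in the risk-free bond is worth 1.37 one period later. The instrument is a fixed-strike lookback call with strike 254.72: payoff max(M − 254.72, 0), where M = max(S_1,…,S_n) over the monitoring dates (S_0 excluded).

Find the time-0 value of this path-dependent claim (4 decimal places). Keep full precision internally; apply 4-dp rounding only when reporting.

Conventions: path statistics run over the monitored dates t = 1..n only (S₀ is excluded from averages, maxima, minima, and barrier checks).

With p* = (R−d)/(u−d) = 0.8659, sum probability × payoff across the paths and divide by R^4.
Enumerate all 2^4 = 16 price paths (U = up ×1.48, D = down ×0.66); each path with k up-moves has probability p*^k·(1−p*)^(4−k).
DDDD: M=84.4800, payoff=0.0000, prob=0.000324
UDDD: M=189.4400, payoff=0.0000, prob=0.002090
DUDD: M=125.0304, payoff=0.0000, prob=0.002090
UUDD: M=280.3712, payoff=25.6512, prob=0.013491
DDUD: M=84.4800, payoff=0.0000, prob=0.002090
UDUD: M=189.4400, payoff=0.0000, prob=0.013491
DUUD: M=185.0450, payoff=0.0000, prob=0.013491
UUUD: M=414.9494, payoff=160.2294, prob=0.087079
DDDU: M=84.4800, payoff=0.0000, prob=0.002090
UDDU: M=189.4400, payoff=0.0000, prob=0.013491
DUDU: M=125.0304, payoff=0.0000, prob=0.013491
UUDU: M=280.3712, payoff=25.6512, prob=0.087079
DDUU: M=122.1297, payoff=0.0000, prob=0.013491
UDUU: M=273.8666, payoff=19.1466, prob=0.087079
DUUU: M=273.8666, payoff=19.1466, prob=0.087079
UUUU: M=614.1251, payoff=359.4051, prob=0.562054
Price = Σ prob·payoff / R^4 = 221.871873 / 3.522754 = 62.9825

price = 62.9825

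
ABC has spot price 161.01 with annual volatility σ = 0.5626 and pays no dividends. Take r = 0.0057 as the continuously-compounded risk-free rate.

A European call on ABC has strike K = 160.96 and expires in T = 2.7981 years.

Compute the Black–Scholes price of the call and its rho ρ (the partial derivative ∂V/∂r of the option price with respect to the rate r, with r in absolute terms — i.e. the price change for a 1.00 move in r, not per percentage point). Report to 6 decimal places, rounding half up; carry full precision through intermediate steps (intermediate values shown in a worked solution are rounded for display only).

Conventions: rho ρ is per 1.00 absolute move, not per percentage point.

price = 59.127518
ρ = 144.137087

σ√T = 0.5626·√2.7981 = 0.941090
d₁ = (ln(S/K) + (r+σ²/2)T) / (σ√T) = (ln(161.01/160.96) + (0.0057+0.5626²/2)·2.7981) / 0.941090 = (0.000311 + 0.458775) / 0.941090 = 0.487823
d₂ = d₁ − σ√T = 0.487823 − 0.941090 = -0.453268
e^{−rT} = 0.984177
N(d₁) = 0.687162,  N(d₂) = 0.325178
Call price V = S·N(d₁) − K·e^{−rT}·N(d₂) = 110.640004 − 51.512486 = 59.127518
ρ = K·T·e^{−rT}·N(d₂) = 144.137087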